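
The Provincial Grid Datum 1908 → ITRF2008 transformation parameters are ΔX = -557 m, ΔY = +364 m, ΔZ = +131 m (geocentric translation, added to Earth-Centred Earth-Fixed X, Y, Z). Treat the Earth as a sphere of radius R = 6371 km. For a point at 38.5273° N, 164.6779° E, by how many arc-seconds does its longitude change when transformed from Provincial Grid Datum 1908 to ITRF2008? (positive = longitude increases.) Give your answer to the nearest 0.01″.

sin φ = 0.622887, cos φ = 0.782311, sin λ = 0.264245, cos λ = -0.964456.
East component: ΔE = −sin λ·ΔX + cos λ·ΔY = −(0.264245)(-557) + (-0.964456)(364) = -203.88 m.
1° of latitude spans πR/180 = 111195 m; at latitude φ, 1° of longitude spans that × cos φ = 86989.1 m, so Δλ = -203.88 / 86989.1 × 3600 = -8.437″.

Δλ = -8.44″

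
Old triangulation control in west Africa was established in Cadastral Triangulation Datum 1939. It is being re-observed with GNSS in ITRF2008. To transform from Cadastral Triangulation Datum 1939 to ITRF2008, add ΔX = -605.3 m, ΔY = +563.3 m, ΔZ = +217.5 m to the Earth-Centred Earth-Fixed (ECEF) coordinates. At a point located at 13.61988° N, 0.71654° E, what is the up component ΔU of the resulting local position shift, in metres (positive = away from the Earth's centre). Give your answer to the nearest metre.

ΔU = -530 m

At φ = 13.61988°, λ = 0.71654°: sin φ = 0.235479, cos φ = 0.971879, sin λ = 0.012506, cos λ = 0.999922.
ΔU = cos φ cos λ·ΔX + cos φ sin λ·ΔY + sin φ·ΔZ = (0.971879)(0.999922)(-605.3) + (0.971879)(0.012506)(563.3) + (0.235479)(217.5) = -530.17 m.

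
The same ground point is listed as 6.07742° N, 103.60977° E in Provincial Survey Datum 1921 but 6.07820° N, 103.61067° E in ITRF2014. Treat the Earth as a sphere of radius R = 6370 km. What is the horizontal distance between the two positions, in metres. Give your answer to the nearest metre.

Δφ = 6.07820° − 6.07742° = +0.00078°; Δλ = 103.61067° − 103.60977° = +0.00090°.
1° along a meridian = πR/180 = 111177 m.
ΔN = Δφ × 111177 = 86.7 m; ΔE = Δλ × 111177 × cos(6.07742°) = +0.00090 × 111177 × 0.994380 = 99.5 m.
Distance = √(ΔE² + ΔN²) = √(99.5² + 86.7²) = 132.0 m.

132 m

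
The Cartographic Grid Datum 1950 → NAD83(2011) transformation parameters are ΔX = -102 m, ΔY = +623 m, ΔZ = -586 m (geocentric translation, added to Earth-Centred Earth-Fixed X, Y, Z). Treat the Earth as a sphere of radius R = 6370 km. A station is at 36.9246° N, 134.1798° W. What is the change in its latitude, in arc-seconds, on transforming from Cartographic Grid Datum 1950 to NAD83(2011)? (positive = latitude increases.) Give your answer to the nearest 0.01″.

sin φ = 0.600764, cos φ = 0.799427, sin λ = -0.717156, cos λ = -0.696912.
North component: ΔN = −sin φ cos λ·ΔX − sin φ sin λ·ΔY + cos φ·ΔZ = −(0.600764)(-0.696912)(-102) − (0.600764)(-0.717156)(623) + (0.799427)(-586) = -242.76 m.
1° of latitude spans πR/180 = 111177 m, so Δφ = -242.76 / 111177 × 3600 = -7.861″.

Δφ = -7.86″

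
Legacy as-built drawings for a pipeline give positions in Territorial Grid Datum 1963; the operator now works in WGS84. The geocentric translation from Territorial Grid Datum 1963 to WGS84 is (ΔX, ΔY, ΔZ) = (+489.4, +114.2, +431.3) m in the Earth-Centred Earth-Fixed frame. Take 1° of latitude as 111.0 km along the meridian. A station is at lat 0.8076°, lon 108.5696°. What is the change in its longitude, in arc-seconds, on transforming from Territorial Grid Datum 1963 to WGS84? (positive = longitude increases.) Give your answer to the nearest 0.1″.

sin φ = 0.014095, cos φ = 0.999901, sin λ = 0.947938, cos λ = -0.318456.
East component: ΔE = −sin λ·ΔX + cos λ·ΔY = −(0.947938)(489.4) + (-0.318456)(114.2) = -500.29 m.
1° of latitude spans 111000 m; at latitude φ, 1° of longitude spans that × cos φ = 110989.0 m, so Δλ = -500.29 / 110989.0 × 3600 = -16.227″.

Δλ = -16.2″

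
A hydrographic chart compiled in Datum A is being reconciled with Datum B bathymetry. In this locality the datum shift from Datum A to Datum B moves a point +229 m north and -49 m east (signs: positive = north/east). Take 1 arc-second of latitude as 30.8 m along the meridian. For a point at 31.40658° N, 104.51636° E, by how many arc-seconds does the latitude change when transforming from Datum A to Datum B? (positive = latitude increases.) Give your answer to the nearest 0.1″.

Δφ = 7.4″

1″ of latitude = 30.80 m, so Δφ = 229.0 / 30.80 = 7.435″.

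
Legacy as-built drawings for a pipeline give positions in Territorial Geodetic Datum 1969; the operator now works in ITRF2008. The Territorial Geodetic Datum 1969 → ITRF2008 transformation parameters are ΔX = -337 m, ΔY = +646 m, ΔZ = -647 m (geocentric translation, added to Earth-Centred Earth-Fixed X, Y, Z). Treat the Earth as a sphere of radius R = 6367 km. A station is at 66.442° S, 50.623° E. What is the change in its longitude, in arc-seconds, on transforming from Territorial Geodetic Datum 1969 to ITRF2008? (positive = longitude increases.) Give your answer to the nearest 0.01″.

Δλ = 54.33″

sin φ = -0.916656, cos φ = 0.399677, sin λ = 0.772988, cos λ = 0.634420.
East component: ΔE = −sin λ·ΔX + cos λ·ΔY = −(0.772988)(-337) + (0.634420)(646) = 670.33 m.
1° of latitude spans πR/180 = 111125 m; at latitude φ, 1° of longitude spans that × cos φ = 44414.2 m, so Δλ = 670.33 / 44414.2 × 3600 = 54.334″.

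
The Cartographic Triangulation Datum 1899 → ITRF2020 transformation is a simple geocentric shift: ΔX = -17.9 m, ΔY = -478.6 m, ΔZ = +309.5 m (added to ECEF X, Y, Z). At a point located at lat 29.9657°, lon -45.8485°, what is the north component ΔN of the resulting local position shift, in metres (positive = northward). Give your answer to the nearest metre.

ΔN = 103 m

At φ = 29.9657°, λ = -45.8485°: sin φ = 0.499481, cos φ = 0.866325, sin λ = -0.717500, cos λ = 0.696558.
ΔN = −sin φ cos λ·ΔX − sin φ sin λ·ΔY + cos φ·ΔZ = −(0.499481)(0.696558)(-17.9) − (0.499481)(-0.717500)(-478.6) + (0.866325)(309.5) = 102.84 m.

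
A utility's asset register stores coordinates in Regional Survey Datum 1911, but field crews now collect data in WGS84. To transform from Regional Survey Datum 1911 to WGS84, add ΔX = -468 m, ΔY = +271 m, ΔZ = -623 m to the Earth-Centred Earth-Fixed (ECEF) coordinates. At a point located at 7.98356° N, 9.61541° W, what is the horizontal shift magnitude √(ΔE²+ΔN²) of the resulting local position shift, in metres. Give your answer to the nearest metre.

The local east axis at (φ, λ) is (−sin λ, cos λ, 0), so ΔE = −sin(-9.61541°)·(-468) + cos(-9.61541°)·271 = 189.02 m.
The local north axis is (−sin φ cos λ, −sin φ sin λ, cos φ), giving ΔN = 64.087 + 6.287 − 616.962 = -546.59 m.
Horizontal magnitude = √(ΔE² + ΔN²) = √(189.02² + (-546.59)²) = 578.35 m.

578 m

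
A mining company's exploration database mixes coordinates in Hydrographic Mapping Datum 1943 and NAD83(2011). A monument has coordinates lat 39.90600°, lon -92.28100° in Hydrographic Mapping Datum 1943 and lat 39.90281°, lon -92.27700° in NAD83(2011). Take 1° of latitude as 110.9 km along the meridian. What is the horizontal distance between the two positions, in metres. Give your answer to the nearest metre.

491 m

Δφ = 39.90281° − 39.90600° = -0.00319°; Δλ = -92.27700° − -92.28100° = +0.00400°.
ΔN = Δφ × 110900 = -353.8 m; ΔE = Δλ × 110900 × cos(39.90600°) = +0.00400 × 110900 × 0.767098 = 340.3 m.
Distance = √(ΔE² + ΔN²) = √(340.3² + (-353.8)²) = 490.9 m.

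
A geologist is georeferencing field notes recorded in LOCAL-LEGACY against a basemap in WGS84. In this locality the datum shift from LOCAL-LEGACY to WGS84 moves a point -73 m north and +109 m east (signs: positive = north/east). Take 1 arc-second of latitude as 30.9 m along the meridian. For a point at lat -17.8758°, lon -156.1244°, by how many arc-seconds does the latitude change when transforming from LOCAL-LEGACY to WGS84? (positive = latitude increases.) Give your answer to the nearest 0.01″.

1″ of latitude = 30.90 m, so Δφ = -73.0 / 30.90 = -2.362″.

Δφ = -2.36″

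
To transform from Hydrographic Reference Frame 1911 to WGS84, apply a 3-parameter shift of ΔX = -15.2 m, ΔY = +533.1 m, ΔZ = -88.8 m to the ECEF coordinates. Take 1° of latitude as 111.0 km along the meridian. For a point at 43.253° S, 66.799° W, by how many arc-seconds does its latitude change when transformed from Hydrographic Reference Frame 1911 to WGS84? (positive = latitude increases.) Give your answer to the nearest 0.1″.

Δφ = -13.1″

sin φ = -0.685221, cos φ = 0.728335, sin λ = -0.919128, cos λ = 0.393958.
North component: ΔN = −sin φ cos λ·ΔX − sin φ sin λ·ΔY + cos φ·ΔZ = −(-0.685221)(0.393958)(-15.2) − (-0.685221)(-0.919128)(533.1) + (0.728335)(-88.8) = -404.53 m.
1° of latitude spans 111000 m, so Δφ = -404.53 / 111000 × 3600 = -13.120″.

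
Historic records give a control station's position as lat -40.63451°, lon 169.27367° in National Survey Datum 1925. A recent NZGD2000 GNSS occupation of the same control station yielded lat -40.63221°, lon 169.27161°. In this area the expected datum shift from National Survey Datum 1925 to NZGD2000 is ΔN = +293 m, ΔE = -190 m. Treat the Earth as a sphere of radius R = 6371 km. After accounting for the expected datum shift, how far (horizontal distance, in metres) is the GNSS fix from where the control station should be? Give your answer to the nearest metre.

41 m

Observed coordinate differences: Δφ = +0.00230°, Δλ = -0.00206°.
Converting to metres (1° lat = 111195 m, cos φ = 0.758879): observed ΔN = 255.7 m, observed ΔE = -173.8 m.
Subtracting the expected shift leaves a residual of 255.7 − (293) = -37.3 m north and -173.8 − (-190) = 16.2 m east.
Residual distance = √((-37.3)² + 16.2²) = 40.6 m.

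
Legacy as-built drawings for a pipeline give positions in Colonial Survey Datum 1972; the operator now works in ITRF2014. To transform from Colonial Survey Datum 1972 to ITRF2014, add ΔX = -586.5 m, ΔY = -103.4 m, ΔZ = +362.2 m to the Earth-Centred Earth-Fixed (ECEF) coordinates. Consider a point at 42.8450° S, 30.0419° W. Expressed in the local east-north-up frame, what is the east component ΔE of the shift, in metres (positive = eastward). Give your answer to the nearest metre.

ΔE = -383 m

At φ = -42.8450°, λ = -30.0419°: sin φ = -0.680017, cos φ = 0.733196, sin λ = -0.500633, cos λ = 0.865660.
ΔE = −sin λ·ΔX + cos λ·ΔY = −(-0.500633)·(-586.5) + (0.865660)·(-103.4) = -383.13 m.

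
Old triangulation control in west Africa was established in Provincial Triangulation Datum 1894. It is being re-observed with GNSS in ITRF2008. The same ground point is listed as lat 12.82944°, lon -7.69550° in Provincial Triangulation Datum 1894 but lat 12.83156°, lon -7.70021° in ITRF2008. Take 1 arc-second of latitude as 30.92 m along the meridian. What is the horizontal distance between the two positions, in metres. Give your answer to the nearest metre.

563 m

Δφ = 12.83156° − 12.82944° = +0.00212°; Δλ = -7.70021° − -7.69550° = -0.00471°.
1° of latitude = 3600 × 30.92 = 111312 m.
ΔN = Δφ × 111312 = 236.0 m; ΔE = Δλ × 111312 × cos(12.82944°) = -0.00471 × 111312 × 0.975035 = -511.2 m.
Distance = √(ΔE² + ΔN²) = √((-511.2)² + 236.0²) = 563.0 m.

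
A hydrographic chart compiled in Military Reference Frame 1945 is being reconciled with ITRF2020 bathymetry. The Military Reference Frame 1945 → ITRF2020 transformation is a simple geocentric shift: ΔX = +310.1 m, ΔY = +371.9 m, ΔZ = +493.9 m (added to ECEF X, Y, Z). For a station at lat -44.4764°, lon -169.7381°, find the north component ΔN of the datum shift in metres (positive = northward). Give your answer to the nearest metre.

The local north axis is (−sin φ cos λ, −sin φ sin λ, cos φ), giving ΔN = -213.785 − 46.418 + 352.417 = 92.21 m.

ΔN = 92 m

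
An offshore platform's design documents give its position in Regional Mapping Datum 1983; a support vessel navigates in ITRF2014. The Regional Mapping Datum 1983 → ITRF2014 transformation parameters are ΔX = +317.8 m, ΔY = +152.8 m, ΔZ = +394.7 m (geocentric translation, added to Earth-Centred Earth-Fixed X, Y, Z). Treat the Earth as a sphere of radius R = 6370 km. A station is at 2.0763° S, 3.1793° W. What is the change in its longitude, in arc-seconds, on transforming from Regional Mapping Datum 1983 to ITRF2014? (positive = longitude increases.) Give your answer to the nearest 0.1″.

sin φ = -0.036230, cos φ = 0.999343, sin λ = -0.055461, cos λ = 0.998461.
East component: ΔE = −sin λ·ΔX + cos λ·ΔY = −(-0.055461)(317.8) + (0.998461)(152.8) = 170.19 m.
1° of latitude spans πR/180 = 111177 m; at latitude φ, 1° of longitude spans that × cos φ = 111104.5 m, so Δλ = 170.19 / 111104.5 × 3600 = 5.514″.

Δλ = 5.5″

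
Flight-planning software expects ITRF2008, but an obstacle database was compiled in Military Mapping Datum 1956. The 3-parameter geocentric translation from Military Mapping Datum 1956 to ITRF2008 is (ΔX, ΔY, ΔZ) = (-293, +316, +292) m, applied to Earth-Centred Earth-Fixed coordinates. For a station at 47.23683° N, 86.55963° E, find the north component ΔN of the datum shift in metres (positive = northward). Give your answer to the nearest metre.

ΔN = -20 m

At φ = 47.23683°, λ = 86.55963°: sin φ = 0.734166, cos φ = 0.678970, sin λ = 0.998198, cos λ = 0.060010.
ΔN = −sin φ cos λ·ΔX − sin φ sin λ·ΔY + cos φ·ΔZ = −(0.734166)(0.060010)(-293) − (0.734166)(0.998198)(316) + (0.678970)(292) = -20.41 m.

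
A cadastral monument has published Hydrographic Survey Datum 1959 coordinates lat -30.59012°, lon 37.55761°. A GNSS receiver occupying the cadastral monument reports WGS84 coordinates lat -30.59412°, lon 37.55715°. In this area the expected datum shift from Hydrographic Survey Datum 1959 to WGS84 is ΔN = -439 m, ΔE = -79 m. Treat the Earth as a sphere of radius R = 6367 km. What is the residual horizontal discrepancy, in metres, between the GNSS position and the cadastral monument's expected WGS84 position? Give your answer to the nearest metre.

Observed coordinate differences: Δφ = -0.00400°, Δλ = -0.00046°.
Converting to metres (1° lat = 111125 m, cos φ = 0.860830): observed ΔN = -444.5 m, observed ΔE = -44.0 m.
Subtracting the expected shift leaves a residual of -444.5 − (-439) = -5.5 m north and -44.0 − (-79) = 35.0 m east.
Residual distance = √((-5.5)² + 35.0²) = 35.4 m.

35 m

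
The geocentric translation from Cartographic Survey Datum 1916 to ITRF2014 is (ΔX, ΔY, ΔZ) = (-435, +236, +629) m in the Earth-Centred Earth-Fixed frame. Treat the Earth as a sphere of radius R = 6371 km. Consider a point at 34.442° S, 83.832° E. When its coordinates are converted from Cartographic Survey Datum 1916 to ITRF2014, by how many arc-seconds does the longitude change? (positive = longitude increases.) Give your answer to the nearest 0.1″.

Δλ = 18.0″

sin φ = -0.565572, cos φ = 0.824699, sin λ = 0.994211, cos λ = 0.107444.
East component: ΔE = −sin λ·ΔX + cos λ·ΔY = −(0.994211)(-435) + (0.107444)(236) = 457.84 m.
1° of latitude spans πR/180 = 111195 m; at latitude φ, 1° of longitude spans that × cos φ = 91702.4 m, so Δλ = 457.84 / 91702.4 × 3600 = 17.974″.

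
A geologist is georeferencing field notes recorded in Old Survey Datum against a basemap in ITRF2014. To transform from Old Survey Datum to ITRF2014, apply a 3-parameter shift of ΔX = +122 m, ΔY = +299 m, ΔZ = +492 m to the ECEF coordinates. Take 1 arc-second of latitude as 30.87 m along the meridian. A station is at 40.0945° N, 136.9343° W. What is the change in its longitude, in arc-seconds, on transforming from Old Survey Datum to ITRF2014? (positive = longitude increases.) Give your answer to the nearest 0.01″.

sin φ = 0.644050, cos φ = 0.764983, sin λ = -0.682837, cos λ = -0.730571.
East component: ΔE = −sin λ·ΔX + cos λ·ΔY = −(-0.682837)(122) + (-0.730571)(299) = -135.13 m.
1° of latitude spans 3600 × 30.87 = 111132 m; at latitude φ, 1° of longitude spans that × cos φ = 85014.1 m, so Δλ = -135.13 / 85014.1 × 3600 = -5.722″.

Δλ = -5.72″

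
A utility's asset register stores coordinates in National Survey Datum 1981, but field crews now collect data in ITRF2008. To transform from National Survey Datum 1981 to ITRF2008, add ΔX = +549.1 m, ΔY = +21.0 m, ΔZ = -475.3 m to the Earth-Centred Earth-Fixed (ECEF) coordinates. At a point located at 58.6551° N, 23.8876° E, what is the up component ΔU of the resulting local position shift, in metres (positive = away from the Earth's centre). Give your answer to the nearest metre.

ΔU = -140 m

The local up (radial) axis is (cos φ cos λ, cos φ sin λ, sin φ), giving ΔU = 261.168 + 4.424 − 405.931 = -140.34 m.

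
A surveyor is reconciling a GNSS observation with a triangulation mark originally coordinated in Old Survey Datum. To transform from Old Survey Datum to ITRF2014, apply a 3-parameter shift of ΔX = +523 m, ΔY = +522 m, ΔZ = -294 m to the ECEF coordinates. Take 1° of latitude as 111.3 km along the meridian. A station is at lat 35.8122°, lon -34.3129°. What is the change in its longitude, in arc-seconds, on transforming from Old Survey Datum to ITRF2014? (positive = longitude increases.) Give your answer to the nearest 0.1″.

sin φ = 0.585130, cos φ = 0.810939, sin λ = -0.563712, cos λ = 0.825971.
East component: ΔE = −sin λ·ΔX + cos λ·ΔY = −(-0.563712)(523) + (0.825971)(522) = 725.98 m.
1° of latitude spans 111300 m; at latitude φ, 1° of longitude spans that × cos φ = 90257.5 m, so Δλ = 725.98 / 90257.5 × 3600 = 28.956″.

Δλ = 29.0″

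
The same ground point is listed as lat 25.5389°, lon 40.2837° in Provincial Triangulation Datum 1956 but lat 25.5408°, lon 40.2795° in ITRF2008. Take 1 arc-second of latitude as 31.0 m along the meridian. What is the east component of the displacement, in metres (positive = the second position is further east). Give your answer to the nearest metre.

ΔE = -423 m

Δφ = 25.5408° − 25.5389° = +0.0019°; Δλ = 40.2795° − 40.2837° = -0.0042°.
1° of latitude = 3600 × 31.00 = 111600 m.
ΔN = Δφ × 111600 = 212.0 m; ΔE = Δλ × 111600 × cos(25.5389°) = -0.0042 × 111600 × 0.902293 = -422.9 m.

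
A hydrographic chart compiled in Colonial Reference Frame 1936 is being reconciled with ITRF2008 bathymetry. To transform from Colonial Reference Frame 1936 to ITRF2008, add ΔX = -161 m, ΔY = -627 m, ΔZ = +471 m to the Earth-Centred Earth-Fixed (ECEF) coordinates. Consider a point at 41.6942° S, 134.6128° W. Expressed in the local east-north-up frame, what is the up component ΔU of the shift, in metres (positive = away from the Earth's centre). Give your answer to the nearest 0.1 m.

ΔU = 104.4 m

The local up (radial) axis is (cos φ cos λ, cos φ sin λ, sin φ), giving ΔU = 84.432 + 333.286 − 313.288 = 104.43 m.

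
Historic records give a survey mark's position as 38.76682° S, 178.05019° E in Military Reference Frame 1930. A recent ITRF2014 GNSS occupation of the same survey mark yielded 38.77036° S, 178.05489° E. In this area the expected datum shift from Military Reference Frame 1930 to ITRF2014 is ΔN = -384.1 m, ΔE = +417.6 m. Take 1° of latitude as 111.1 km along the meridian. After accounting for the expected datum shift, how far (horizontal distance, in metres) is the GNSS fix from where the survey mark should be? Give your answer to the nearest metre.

Observed coordinate differences: Δφ = -0.00354°, Δλ = +0.00470°.
Converting to metres (1° lat = 111100 m, cos φ = 0.779701): observed ΔN = -393.3 m, observed ΔE = 407.1 m.
Subtracting the expected shift leaves a residual of -393.3 − (-384.1) = -9.2 m north and 407.1 − (417.6) = -10.5 m east.
Residual distance = √((-9.2)² + (-10.5)²) = 13.9 m.

14 m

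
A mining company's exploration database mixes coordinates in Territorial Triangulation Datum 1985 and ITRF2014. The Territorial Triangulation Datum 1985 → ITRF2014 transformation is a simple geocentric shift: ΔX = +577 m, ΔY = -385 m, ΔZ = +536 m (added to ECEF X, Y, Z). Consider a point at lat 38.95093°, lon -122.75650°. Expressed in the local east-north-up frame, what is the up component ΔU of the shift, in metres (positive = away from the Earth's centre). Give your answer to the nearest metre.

The local up (radial) axis is (cos φ cos λ, cos φ sin λ, sin φ), giving ΔU = -242.791 + 251.796 + 336.959 = 345.96 m.

ΔU = 346 m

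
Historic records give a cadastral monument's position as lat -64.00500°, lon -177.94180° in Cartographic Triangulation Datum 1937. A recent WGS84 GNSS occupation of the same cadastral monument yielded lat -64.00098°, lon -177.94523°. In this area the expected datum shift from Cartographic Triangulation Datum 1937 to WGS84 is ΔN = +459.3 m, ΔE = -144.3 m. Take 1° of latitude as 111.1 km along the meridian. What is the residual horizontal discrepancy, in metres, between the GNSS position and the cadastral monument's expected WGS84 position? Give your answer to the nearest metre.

Observed coordinate differences: Δφ = +0.00402°, Δλ = -0.00343°.
Converting to metres (1° lat = 111100 m, cos φ = 0.438293): observed ΔN = 446.6 m, observed ΔE = -167.0 m.
Subtracting the expected shift leaves a residual of 446.6 − (459.3) = -12.7 m north and -167.0 − (-144.3) = -22.7 m east.
Residual distance = √((-12.7)² + (-22.7)²) = 26.0 m.

26 m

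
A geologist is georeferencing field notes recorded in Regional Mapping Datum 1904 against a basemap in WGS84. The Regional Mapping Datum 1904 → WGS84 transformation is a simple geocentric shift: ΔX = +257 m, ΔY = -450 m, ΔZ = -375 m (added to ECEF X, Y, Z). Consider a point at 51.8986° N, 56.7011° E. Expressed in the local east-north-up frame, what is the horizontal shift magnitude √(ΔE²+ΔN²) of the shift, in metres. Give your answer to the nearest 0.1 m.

At φ = 51.8986°, λ = 56.7011°: sin φ = 0.786920, cos φ = 0.617055, sin λ = 0.835818, cos λ = 0.549007.
ΔE = −sin λ·ΔX + cos λ·ΔY = −(0.835818)·(257) + (0.549007)·(-450) = -461.86 m.
ΔN = −sin φ cos λ·ΔX − sin φ sin λ·ΔY + cos φ·ΔZ = −(0.786920)(0.549007)(257) − (0.786920)(0.835818)(-450) + (0.617055)(-375) = -46.45 m.
Horizontal magnitude = √(ΔE² + ΔN²) = √((-461.86)² + (-46.45)²) = 464.19 m.

464.2 m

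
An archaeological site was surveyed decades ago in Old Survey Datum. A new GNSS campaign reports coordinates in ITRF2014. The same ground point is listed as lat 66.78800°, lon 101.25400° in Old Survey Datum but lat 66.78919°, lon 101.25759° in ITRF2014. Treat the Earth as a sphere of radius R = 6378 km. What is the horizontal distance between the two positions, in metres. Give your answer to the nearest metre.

Δφ = 66.78919° − 66.78800° = +0.00119°; Δλ = 101.25759° − 101.25400° = +0.00359°.
1° along a meridian = πR/180 = 111317 m.
ΔN = Δφ × 111317 = 132.5 m; ΔE = Δλ × 111317 × cos(66.78800°) = +0.00359 × 111317 × 0.394134 = 157.5 m.
Distance = √(ΔE² + ΔN²) = √(157.5² + 132.5²) = 205.8 m.

206 m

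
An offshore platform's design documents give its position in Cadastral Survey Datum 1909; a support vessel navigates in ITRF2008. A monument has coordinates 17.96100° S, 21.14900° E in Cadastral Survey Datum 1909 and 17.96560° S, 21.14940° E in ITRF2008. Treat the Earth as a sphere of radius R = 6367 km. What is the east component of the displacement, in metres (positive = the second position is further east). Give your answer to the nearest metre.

Δφ = -17.96560° − -17.96100° = -0.00460°; Δλ = 21.14940° − 21.14900° = +0.00040°.
1° along a meridian = πR/180 = 111125 m.
ΔN = Δφ × 111125 = -511.2 m; ΔE = Δλ × 111125 × cos(-17.96100°) = +0.00040 × 111125 × 0.951267 = 42.3 m.

ΔE = 42 m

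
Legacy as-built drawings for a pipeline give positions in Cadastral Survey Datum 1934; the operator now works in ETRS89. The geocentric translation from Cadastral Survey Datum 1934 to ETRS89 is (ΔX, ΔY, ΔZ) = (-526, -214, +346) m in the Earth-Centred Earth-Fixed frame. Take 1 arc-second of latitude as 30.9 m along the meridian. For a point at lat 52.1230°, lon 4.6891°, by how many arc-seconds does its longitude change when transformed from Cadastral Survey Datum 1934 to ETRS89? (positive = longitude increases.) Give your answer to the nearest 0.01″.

Δλ = -8.98″

sin φ = 0.789331, cos φ = 0.613968, sin λ = 0.081749, cos λ = 0.996653.
East component: ΔE = −sin λ·ΔX + cos λ·ΔY = −(0.081749)(-526) + (0.996653)(-214) = -170.28 m.
1° of latitude spans 3600 × 30.90 = 111240 m; at latitude φ, 1° of longitude spans that × cos φ = 68297.8 m, so Δλ = -170.28 / 68297.8 × 3600 = -8.976″.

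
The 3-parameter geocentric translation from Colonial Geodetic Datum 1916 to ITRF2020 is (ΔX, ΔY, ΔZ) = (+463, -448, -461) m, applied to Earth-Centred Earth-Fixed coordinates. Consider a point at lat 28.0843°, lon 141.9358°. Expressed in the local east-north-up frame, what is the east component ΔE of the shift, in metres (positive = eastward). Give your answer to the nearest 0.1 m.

At φ = 28.0843°, λ = 141.9358°: sin φ = 0.470770, cos φ = 0.882256, sin λ = 0.616544, cos λ = -0.787320.
ΔE = −sin λ·ΔX + cos λ·ΔY = −(0.616544)·(463) + (-0.787320)·(-448) = 67.26 m.

ΔE = 67.3 m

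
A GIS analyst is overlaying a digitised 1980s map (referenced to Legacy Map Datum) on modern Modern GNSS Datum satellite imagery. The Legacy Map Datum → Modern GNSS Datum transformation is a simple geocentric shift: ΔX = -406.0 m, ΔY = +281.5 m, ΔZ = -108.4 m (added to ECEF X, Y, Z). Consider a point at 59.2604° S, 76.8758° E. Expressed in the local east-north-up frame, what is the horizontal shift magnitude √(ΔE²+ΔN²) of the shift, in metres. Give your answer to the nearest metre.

At φ = -59.2604°, λ = 76.8758°: sin φ = -0.859499, cos φ = 0.511137, sin λ = 0.973880, cos λ = 0.227063.
ΔE = −sin λ·ΔX + cos λ·ΔY = −(0.973880)·(-406.0) + (0.227063)·(281.5) = 459.31 m.
ΔN = −sin φ cos λ·ΔX − sin φ sin λ·ΔY + cos φ·ΔZ = −(-0.859499)(0.227063)(-406.0) − (-0.859499)(0.973880)(281.5) + (0.511137)(-108.4) = 100.99 m.
Horizontal magnitude = √(ΔE² + ΔN²) = √(459.31² + 100.99²) = 470.28 m.

470 m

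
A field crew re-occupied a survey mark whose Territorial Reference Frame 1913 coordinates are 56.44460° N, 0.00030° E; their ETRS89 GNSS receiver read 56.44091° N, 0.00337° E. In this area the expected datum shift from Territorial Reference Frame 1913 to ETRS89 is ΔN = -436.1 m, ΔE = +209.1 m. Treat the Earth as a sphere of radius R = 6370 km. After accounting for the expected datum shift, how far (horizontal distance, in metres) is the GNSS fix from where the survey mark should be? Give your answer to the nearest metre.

Observed coordinate differences: Δφ = -0.00369°, Δλ = +0.00307°.
Converting to metres (1° lat = 111177 m, cos φ = 0.552743): observed ΔN = -410.2 m, observed ΔE = 188.7 m.
Subtracting the expected shift leaves a residual of -410.2 − (-436.1) = 25.9 m north and 188.7 − (209.1) = -20.4 m east.
Residual distance = √(25.9² + (-20.4)²) = 33.0 m.

33 m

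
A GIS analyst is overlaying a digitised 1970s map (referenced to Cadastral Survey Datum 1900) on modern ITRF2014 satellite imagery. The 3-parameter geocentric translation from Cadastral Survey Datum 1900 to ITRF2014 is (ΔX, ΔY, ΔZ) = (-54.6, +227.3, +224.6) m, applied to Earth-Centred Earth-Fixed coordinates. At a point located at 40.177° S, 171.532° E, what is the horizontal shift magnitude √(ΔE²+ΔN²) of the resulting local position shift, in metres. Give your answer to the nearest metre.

315 m

The local east axis at (φ, λ) is (−sin λ, cos λ, 0), so ΔE = −sin(171.532°)·(-54.6) + cos(171.532°)·227.3 = -216.78 m.
The local north axis is (−sin φ cos λ, −sin φ sin λ, cos φ), giving ΔN = 34.841 + 21.594 + 171.607 = 228.04 m.
Horizontal magnitude = √(ΔE² + ΔN²) = √((-216.78)² + 228.04²) = 314.64 m.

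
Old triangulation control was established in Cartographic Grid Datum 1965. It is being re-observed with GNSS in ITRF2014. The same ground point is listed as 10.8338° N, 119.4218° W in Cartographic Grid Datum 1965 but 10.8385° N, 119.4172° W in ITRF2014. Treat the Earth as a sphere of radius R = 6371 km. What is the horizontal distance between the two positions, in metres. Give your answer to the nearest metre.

Δφ = 10.8385° − 10.8338° = +0.0047°; Δλ = -119.4172° − -119.4218° = +0.0046°.
1° along a meridian = πR/180 = 111195 m.
ΔN = Δφ × 111195 = 522.6 m; ΔE = Δλ × 111195 × cos(10.8338°) = +0.0046 × 111195 × 0.982177 = 502.4 m.
Distance = √(ΔE² + ΔN²) = √(502.4² + 522.6²) = 724.9 m.

725 m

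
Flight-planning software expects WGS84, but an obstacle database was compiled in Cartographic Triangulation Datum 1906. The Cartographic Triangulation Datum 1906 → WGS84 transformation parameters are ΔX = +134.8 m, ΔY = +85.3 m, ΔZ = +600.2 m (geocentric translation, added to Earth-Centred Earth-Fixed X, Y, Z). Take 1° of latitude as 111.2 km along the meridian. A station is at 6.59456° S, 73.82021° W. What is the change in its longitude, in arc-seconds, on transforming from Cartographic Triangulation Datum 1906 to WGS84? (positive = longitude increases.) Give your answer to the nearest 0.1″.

sin φ = -0.114843, cos φ = 0.993384, sin λ = -0.960392, cos λ = 0.278652.
East component: ΔE = −sin λ·ΔX + cos λ·ΔY = −(-0.960392)(134.8) + (0.278652)(85.3) = 153.23 m.
1° of latitude spans 111200 m; at latitude φ, 1° of longitude spans that × cos φ = 110464.3 m, so Δλ = 153.23 / 110464.3 × 3600 = 4.994″.

Δλ = 5.0″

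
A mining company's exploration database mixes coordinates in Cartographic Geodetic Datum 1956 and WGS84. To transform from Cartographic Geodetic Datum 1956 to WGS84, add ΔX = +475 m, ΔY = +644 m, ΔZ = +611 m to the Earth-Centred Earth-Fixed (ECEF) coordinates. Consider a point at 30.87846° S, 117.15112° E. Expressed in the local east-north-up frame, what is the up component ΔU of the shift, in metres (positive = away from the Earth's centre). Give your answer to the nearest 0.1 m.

At φ = -30.87846°, λ = 117.15112°: sin φ = -0.513219, cos φ = 0.858258, sin λ = 0.889806, cos λ = -0.456339.
ΔU = cos φ cos λ·ΔX + cos φ sin λ·ΔY + sin φ·ΔZ = (0.858258)(-0.456339)(475) + (0.858258)(0.889806)(644) + (-0.513219)(611) = -7.80 m.

ΔU = -7.8 m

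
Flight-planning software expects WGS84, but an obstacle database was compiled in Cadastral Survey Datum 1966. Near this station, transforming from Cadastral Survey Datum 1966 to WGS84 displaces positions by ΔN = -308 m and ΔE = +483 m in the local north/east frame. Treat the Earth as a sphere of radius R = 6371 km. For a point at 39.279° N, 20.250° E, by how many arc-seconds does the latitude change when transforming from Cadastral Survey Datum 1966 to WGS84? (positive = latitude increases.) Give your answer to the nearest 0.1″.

Δφ = -10.0″

On a sphere of radius R, 1 rad of latitude = R, so Δφ = ΔN / R = -308.0 / 6371000 = -4.8344e-05 rad = -9.972″.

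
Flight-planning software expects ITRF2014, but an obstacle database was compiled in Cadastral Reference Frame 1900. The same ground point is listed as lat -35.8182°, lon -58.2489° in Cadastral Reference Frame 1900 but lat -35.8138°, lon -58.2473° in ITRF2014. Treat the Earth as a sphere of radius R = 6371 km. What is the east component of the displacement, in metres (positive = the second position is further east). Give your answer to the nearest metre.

Δφ = -35.8138° − -35.8182° = +0.0044°; Δλ = -58.2473° − -58.2489° = +0.0016°.
1° along a meridian = πR/180 = 111195 m.
ΔN = Δφ × 111195 = 489.3 m; ΔE = Δλ × 111195 × cos(-35.8182°) = +0.0016 × 111195 × 0.810878 = 144.3 m.

ΔE = 144 m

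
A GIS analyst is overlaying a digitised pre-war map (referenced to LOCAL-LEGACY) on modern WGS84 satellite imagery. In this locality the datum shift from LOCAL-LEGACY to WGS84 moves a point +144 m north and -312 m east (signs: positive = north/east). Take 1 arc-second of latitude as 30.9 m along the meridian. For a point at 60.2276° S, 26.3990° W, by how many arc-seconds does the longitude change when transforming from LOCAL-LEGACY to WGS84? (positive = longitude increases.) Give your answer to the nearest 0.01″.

Δλ = -20.33″

At latitude -60.2276°, cos φ = 0.496556.
1″ of longitude at this latitude = 30.90 × cos φ = 15.3436 m, so Δλ = -312.0 / 15.3436 = -20.334″.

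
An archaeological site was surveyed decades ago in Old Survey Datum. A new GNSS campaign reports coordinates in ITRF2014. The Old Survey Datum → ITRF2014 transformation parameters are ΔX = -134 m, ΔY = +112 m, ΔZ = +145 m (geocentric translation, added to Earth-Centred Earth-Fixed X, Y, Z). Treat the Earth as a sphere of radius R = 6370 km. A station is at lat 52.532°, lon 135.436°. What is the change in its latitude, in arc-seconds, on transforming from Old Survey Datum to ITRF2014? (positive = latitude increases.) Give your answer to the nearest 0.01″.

Δφ = -1.62″

sin φ = 0.793693, cos φ = 0.608318, sin λ = 0.701706, cos λ = -0.712467.
North component: ΔN = −sin φ cos λ·ΔX − sin φ sin λ·ΔY + cos φ·ΔZ = −(0.793693)(-0.712467)(-134) − (0.793693)(0.701706)(112) + (0.608318)(145) = -49.95 m.
1° of latitude spans πR/180 = 111177 m, so Δφ = -49.95 / 111177 × 3600 = -1.617″.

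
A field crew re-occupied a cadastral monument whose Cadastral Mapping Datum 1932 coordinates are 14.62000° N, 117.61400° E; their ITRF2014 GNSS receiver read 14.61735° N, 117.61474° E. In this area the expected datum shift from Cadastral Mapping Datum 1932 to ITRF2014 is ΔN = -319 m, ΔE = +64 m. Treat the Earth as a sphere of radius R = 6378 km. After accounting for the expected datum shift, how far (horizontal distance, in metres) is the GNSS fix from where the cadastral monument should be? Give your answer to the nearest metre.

Observed coordinate differences: Δφ = -0.00265°, Δλ = +0.00074°.
Converting to metres (1° lat = 111317 m, cos φ = 0.967621): observed ΔN = -295.0 m, observed ΔE = 79.7 m.
Subtracting the expected shift leaves a residual of -295.0 − (-319) = 24.0 m north and 79.7 − (64) = 15.7 m east.
Residual distance = √(24.0² + 15.7²) = 28.7 m.

29 m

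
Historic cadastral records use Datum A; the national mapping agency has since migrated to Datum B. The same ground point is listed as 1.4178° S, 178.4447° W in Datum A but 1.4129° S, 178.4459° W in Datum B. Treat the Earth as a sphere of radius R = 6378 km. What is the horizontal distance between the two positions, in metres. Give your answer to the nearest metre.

Δφ = -1.4129° − -1.4178° = +0.0049°; Δλ = -178.4459° − -178.4447° = -0.0012°.
1° along a meridian = πR/180 = 111317 m.
ΔN = Δφ × 111317 = 545.5 m; ΔE = Δλ × 111317 × cos(-1.4178°) = -0.0012 × 111317 × 0.999694 = -133.5 m.
Distance = √(ΔE² + ΔN²) = √((-133.5)² + 545.5²) = 561.6 m.

562 m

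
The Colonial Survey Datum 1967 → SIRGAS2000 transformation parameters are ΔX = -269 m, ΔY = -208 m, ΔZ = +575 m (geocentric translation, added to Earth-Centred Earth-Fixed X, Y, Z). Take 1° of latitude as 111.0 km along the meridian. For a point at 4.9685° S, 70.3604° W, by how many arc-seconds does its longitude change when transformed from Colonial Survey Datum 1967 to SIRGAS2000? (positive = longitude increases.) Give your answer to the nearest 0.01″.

sin φ = -0.086608, cos φ = 0.996242, sin λ = -0.941825, cos λ = 0.336103.
East component: ΔE = −sin λ·ΔX + cos λ·ΔY = −(-0.941825)(-269) + (0.336103)(-208) = -323.26 m.
1° of latitude spans 111000 m; at latitude φ, 1° of longitude spans that × cos φ = 110582.9 m, so Δλ = -323.26 / 110582.9 × 3600 = -10.524″.

Δλ = -10.52″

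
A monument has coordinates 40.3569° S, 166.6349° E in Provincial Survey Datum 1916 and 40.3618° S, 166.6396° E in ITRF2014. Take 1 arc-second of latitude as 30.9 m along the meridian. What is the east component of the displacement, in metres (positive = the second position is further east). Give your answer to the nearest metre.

ΔE = 398 m

Δφ = -40.3618° − -40.3569° = -0.0049°; Δλ = 166.6396° − 166.6349° = +0.0047°.
1° of latitude = 3600 × 30.90 = 111240 m.
ΔN = Δφ × 111240 = -545.1 m; ΔE = Δλ × 111240 × cos(-40.3569°) = +0.0047 × 111240 × 0.762026 = 398.4 m.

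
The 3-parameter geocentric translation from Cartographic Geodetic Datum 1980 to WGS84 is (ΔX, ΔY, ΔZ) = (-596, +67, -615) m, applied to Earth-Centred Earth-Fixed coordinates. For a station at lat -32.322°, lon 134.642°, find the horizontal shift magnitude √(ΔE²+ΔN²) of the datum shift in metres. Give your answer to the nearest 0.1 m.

463.9 m

The local east axis at (φ, λ) is (−sin λ, cos λ, 0), so ΔE = −sin(134.642°)·(-596) + cos(134.642°)·67 = 376.98 m.
The local north axis is (−sin φ cos λ, −sin φ sin λ, cos φ), giving ΔN = 223.920 + 25.489 − 519.710 = -270.30 m.
Horizontal magnitude = √(ΔE² + ΔN²) = √(376.98² + (-270.30)²) = 463.87 m.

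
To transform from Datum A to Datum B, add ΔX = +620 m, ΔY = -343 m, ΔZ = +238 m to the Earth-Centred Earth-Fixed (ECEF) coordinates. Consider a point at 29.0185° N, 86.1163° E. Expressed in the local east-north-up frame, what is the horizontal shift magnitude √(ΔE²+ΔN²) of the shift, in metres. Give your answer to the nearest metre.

733 m

At φ = 29.0185°, λ = 86.1163°: sin φ = 0.485092, cos φ = 0.874463, sin λ = 0.997704, cos λ = 0.067731.
ΔE = −sin λ·ΔX + cos λ·ΔY = −(0.997704)·(620) + (0.067731)·(-343) = -641.81 m.
ΔN = −sin φ cos λ·ΔX − sin φ sin λ·ΔY + cos φ·ΔZ = −(0.485092)(0.067731)(620) − (0.485092)(0.997704)(-343) + (0.874463)(238) = 353.76 m.
Horizontal magnitude = √(ΔE² + ΔN²) = √((-641.81)² + 353.76²) = 732.84 m.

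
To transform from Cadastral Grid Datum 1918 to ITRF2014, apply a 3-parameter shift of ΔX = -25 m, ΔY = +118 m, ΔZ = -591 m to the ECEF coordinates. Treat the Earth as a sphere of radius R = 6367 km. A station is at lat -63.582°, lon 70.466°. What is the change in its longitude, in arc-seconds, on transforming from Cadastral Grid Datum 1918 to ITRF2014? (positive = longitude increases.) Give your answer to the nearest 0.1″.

sin φ = -0.895572, cos φ = 0.444917, sin λ = 0.942443, cos λ = 0.334366.
East component: ΔE = −sin λ·ΔX + cos λ·ΔY = −(0.942443)(-25) + (0.334366)(118) = 63.02 m.
1° of latitude spans πR/180 = 111125 m; at latitude φ, 1° of longitude spans that × cos φ = 49441.4 m, so Δλ = 63.02 / 49441.4 × 3600 = 4.588″.

Δλ = 4.6″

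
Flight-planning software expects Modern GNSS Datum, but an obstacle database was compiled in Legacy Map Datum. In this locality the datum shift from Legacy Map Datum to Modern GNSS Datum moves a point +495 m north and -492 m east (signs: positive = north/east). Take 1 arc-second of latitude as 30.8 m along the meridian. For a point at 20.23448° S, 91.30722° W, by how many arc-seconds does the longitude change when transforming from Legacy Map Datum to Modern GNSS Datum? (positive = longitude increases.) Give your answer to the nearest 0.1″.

At latitude -20.23448°, cos φ = 0.938285.
1″ of longitude at this latitude = 30.80 × cos φ = 28.8992 m, so Δλ = -492.0 / 28.8992 = -17.025″.

Δλ = -17.0″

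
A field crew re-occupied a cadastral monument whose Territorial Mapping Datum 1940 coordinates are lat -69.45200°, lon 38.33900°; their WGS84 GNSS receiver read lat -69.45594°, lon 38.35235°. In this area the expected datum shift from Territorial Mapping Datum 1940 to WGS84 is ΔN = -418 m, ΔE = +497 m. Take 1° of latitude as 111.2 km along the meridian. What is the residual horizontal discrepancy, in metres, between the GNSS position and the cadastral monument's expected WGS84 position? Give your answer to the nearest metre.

31 m

Observed coordinate differences: Δφ = -0.00394°, Δλ = +0.01335°.
Converting to metres (1° lat = 111200 m, cos φ = 0.350992): observed ΔN = -438.1 m, observed ΔE = 521.1 m.
Subtracting the expected shift leaves a residual of -438.1 − (-418) = -20.1 m north and 521.1 − (497) = 24.1 m east.
Residual distance = √((-20.1)² + 24.1²) = 31.4 m.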